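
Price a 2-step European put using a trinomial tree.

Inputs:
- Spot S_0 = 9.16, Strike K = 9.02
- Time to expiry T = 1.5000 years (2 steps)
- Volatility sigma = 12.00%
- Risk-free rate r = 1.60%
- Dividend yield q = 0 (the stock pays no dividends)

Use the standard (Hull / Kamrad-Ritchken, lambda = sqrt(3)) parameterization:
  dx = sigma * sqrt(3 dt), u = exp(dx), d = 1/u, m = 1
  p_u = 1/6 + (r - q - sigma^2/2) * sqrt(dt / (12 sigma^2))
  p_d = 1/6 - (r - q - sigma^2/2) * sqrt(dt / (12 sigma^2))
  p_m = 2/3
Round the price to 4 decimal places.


Answer: Price = V(0,0) = 0.3208

Derivation:
dt = T/N = 0.750000; dx = sigma*sqrt(3*dt) = 0.180000
u = exp(dx) = 1.197217; d = 1/u = 0.835270
p_u = 0.185000, p_m = 0.666667, p_d = 0.148333
Discount per step: exp(-r*dt) = 0.988072
Stock lattice S(k, j) with j the centered position index:
  k=0: S(0,+0) = 9.1600
  k=1: S(1,-1) = 7.6511; S(1,+0) = 9.1600; S(1,+1) = 10.9665
  k=2: S(2,-2) = 6.3907; S(2,-1) = 7.6511; S(2,+0) = 9.1600; S(2,+1) = 10.9665; S(2,+2) = 13.1293
Terminal payoffs V(N, j) = max(K - S_T, 0):
  V(2,-2) = 2.629285; V(2,-1) = 1.368925; V(2,+0) = 0.000000; V(2,+1) = 0.000000; V(2,+2) = 0.000000
Backward induction: V(k, j) = exp(-r*dt) * [p_u * V(k+1, j+1) + p_m * V(k+1, j) + p_d * V(k+1, j-1)]
  V(1,-1) = exp(-r*dt) * [p_u*0.000000 + p_m*1.368925 + p_d*2.629285] = 1.287089
  V(1,+0) = exp(-r*dt) * [p_u*0.000000 + p_m*0.000000 + p_d*1.368925] = 0.200635
  V(1,+1) = exp(-r*dt) * [p_u*0.000000 + p_m*0.000000 + p_d*0.000000] = 0.000000
  V(0,+0) = exp(-r*dt) * [p_u*0.000000 + p_m*0.200635 + p_d*1.287089] = 0.320802


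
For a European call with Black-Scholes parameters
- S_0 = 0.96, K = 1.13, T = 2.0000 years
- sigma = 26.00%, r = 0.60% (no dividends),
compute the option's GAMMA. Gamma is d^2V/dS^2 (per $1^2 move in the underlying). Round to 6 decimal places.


Answer: Gamma = 1.101459

Derivation:
d1 = -0.2269258702; d2 = -0.5946213964
phi(d1) = 0.3888015544; exp(-qT) = 1.0000000000; exp(-rT) = 0.9880717129
Gamma = exp(-qT) * phi(d1) / (S * sigma * sqrt(T)) = 1.0000000000 * 0.3888015544 / (0.9600 * 0.2600 * 1.4142135624) = 1.101459


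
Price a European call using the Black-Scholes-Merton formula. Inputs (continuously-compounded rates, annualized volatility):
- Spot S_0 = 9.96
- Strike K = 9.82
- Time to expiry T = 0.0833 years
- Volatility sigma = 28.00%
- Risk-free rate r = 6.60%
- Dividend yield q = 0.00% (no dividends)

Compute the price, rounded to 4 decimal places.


d1 = (ln(S/K) + (r - q + 0.5*sigma^2) * T) / (sigma * sqrt(T)) = 0.28360717
d2 = d1 - sigma * sqrt(T) = 0.20279430
exp(-rT) = 0.99451729; exp(-qT) = 1.00000000
C = S_0 * exp(-qT) * N(d1) - K * exp(-rT) * N(d2)
N(d1) = 0.61164428; N(d2) = 0.58035209
C = 9.9600 * 1.00000000 * 0.61164428 - 9.8200 * 0.99451729 * 0.58035209 = 0.4242

Answer: Price = 0.4242


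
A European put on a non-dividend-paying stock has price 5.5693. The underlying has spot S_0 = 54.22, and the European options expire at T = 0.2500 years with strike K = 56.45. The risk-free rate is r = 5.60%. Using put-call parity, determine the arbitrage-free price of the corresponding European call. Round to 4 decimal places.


Put-call parity: C - P = S_0 * exp(-qT) - K * exp(-rT).
S_0 * exp(-qT) = 54.2200 * 1.00000000 = 54.22000000
K * exp(-rT) = 56.4500 * 0.98609754 = 55.66520637
C = P + S*exp(-qT) - K*exp(-rT)
C = 5.5693 + 54.22000000 - 55.66520637 = 4.1241

Answer: Call price = 4.1241


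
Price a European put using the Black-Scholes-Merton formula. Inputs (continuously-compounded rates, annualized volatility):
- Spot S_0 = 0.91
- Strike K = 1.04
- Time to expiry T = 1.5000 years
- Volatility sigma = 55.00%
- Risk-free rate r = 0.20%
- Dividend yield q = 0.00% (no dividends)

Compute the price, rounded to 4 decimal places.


Answer: Price = 0.3248

Derivation:
d1 = (ln(S/K) + (r - q + 0.5*sigma^2) * T) / (sigma * sqrt(T)) = 0.14302587
d2 = d1 - sigma * sqrt(T) = -0.53058381
exp(-rT) = 0.99700450; exp(-qT) = 1.00000000
P = K * exp(-rT) * N(-d2) - S_0 * exp(-qT) * N(-d1)
N(-d1) = 0.44313488; N(-d2) = 0.70214639
P = 1.0400 * 0.99700450 * 0.70214639 - 0.9100 * 1.00000000 * 0.44313488 = 0.3248


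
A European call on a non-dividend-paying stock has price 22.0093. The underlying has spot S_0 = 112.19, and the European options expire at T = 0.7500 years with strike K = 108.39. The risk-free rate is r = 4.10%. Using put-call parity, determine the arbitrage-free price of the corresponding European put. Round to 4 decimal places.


Put-call parity: C - P = S_0 * exp(-qT) - K * exp(-rT).
S_0 * exp(-qT) = 112.1900 * 1.00000000 = 112.19000000
K * exp(-rT) = 108.3900 * 0.96971797 = 105.10773101
P = C - S*exp(-qT) + K*exp(-rT)
P = 22.0093 - 112.19000000 + 105.10773101 = 14.9270

Answer: Put price = 14.9270


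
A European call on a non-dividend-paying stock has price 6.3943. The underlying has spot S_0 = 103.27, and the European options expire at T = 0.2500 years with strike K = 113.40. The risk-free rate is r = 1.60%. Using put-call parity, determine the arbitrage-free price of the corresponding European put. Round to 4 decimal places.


Put-call parity: C - P = S_0 * exp(-qT) - K * exp(-rT).
S_0 * exp(-qT) = 103.2700 * 1.00000000 = 103.27000000
K * exp(-rT) = 113.4000 * 0.99600799 = 112.94730599
P = C - S*exp(-qT) + K*exp(-rT)
P = 6.3943 - 103.27000000 + 112.94730599 = 16.0716

Answer: Put price = 16.0716


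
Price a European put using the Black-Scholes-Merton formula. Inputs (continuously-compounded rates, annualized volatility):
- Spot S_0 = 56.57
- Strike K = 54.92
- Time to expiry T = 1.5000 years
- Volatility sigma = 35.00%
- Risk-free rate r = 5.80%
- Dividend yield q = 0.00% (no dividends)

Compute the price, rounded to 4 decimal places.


d1 = (ln(S/K) + (r - q + 0.5*sigma^2) * T) / (sigma * sqrt(T)) = 0.48634322
d2 = d1 - sigma * sqrt(T) = 0.05768252
exp(-rT) = 0.91667710; exp(-qT) = 1.00000000
P = K * exp(-rT) * N(-d2) - S_0 * exp(-qT) * N(-d1)
N(-d1) = 0.31336192; N(-d2) = 0.47700076
P = 54.9200 * 0.91667710 * 0.47700076 - 56.5700 * 1.00000000 * 0.31336192 = 6.2872

Answer: Price = 6.2872


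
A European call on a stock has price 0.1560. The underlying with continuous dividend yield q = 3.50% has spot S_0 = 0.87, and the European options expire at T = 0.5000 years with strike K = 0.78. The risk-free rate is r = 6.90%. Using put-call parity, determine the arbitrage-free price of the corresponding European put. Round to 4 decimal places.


Put-call parity: C - P = S_0 * exp(-qT) - K * exp(-rT).
S_0 * exp(-qT) = 0.8700 * 0.98265224 = 0.85490745
K * exp(-rT) = 0.7800 * 0.96608834 = 0.75354890
P = C - S*exp(-qT) + K*exp(-rT)
P = 0.1560 - 0.85490745 + 0.75354890 = 0.0546

Answer: Put price = 0.0546


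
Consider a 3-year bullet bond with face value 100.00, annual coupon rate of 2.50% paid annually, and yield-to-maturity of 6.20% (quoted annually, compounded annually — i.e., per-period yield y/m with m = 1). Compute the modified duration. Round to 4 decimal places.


Answer: Modified duration = 2.7525

Derivation:
Coupon per period c = face * coupon_rate / m = 2.500000
Periods per year m = 1; per-period yield y/m = 0.062000
Number of cashflows N = 3
Cashflows (t years, CF_t, discount factor 1/(1+y/m)^(m*t), PV):
  t = 1.0000: CF_t = 2.500000, DF = 0.941620, PV = 2.354049
  t = 2.0000: CF_t = 2.500000, DF = 0.886647, PV = 2.216619
  t = 3.0000: CF_t = 102.500000, DF = 0.834885, PV = 85.575671
Price P = sum_t PV_t = 90.146339
First compute Macaulay numerator sum_t t * PV_t:
  t * PV_t at t = 1.0000: 2.354049
  t * PV_t at t = 2.0000: 4.433237
  t * PV_t at t = 3.0000: 256.727014
Macaulay duration D = 263.514300 / 90.146339 = 2.923184
Modified duration = D / (1 + y/m) = 2.923184 / (1 + 0.062000) = 2.752527


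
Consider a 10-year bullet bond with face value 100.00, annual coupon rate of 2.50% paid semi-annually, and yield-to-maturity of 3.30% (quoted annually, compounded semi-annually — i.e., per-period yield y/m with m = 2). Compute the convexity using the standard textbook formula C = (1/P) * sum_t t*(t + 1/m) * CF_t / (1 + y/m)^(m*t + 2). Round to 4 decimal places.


Coupon per period c = face * coupon_rate / m = 1.250000
Periods per year m = 2; per-period yield y/m = 0.016500
Number of cashflows N = 20
Cashflows (t years, CF_t, discount factor 1/(1+y/m)^(m*t), PV):
  t = 0.5000: CF_t = 1.250000, DF = 0.983768, PV = 1.229710
  t = 1.0000: CF_t = 1.250000, DF = 0.967799, PV = 1.209749
  t = 1.5000: CF_t = 1.250000, DF = 0.952090, PV = 1.190112
  t = 2.0000: CF_t = 1.250000, DF = 0.936635, PV = 1.170794
  t = 2.5000: CF_t = 1.250000, DF = 0.921432, PV = 1.151789
  t = 3.0000: CF_t = 1.250000, DF = 0.906475, PV = 1.133093
  t = 3.5000: CF_t = 1.250000, DF = 0.891761, PV = 1.114701
  t = 4.0000: CF_t = 1.250000, DF = 0.877285, PV = 1.096607
  t = 4.5000: CF_t = 1.250000, DF = 0.863045, PV = 1.078807
  t = 5.0000: CF_t = 1.250000, DF = 0.849036, PV = 1.061295
  t = 5.5000: CF_t = 1.250000, DF = 0.835254, PV = 1.044068
  t = 6.0000: CF_t = 1.250000, DF = 0.821696, PV = 1.027121
  t = 6.5000: CF_t = 1.250000, DF = 0.808359, PV = 1.010448
  t = 7.0000: CF_t = 1.250000, DF = 0.795237, PV = 0.994046
  t = 7.5000: CF_t = 1.250000, DF = 0.782329, PV = 0.977911
  t = 8.0000: CF_t = 1.250000, DF = 0.769630, PV = 0.962037
  t = 8.5000: CF_t = 1.250000, DF = 0.757137, PV = 0.946421
  t = 9.0000: CF_t = 1.250000, DF = 0.744847, PV = 0.931059
  t = 9.5000: CF_t = 1.250000, DF = 0.732757, PV = 0.915946
  t = 10.0000: CF_t = 101.250000, DF = 0.720862, PV = 72.987312
Price P = sum_t PV_t = 93.233027
Convexity numerator sum_t t*(t + 1/m) * CF_t / (1+y/m)^(m*t + 2):
  t = 0.5000: term = 0.595056
  t = 1.0000: term = 1.756191
  t = 1.5000: term = 3.455368
  t = 2.0000: term = 5.665467
  t = 2.5000: term = 8.360256
  t = 3.0000: term = 11.514372
  t = 3.5000: term = 15.103291
  t = 4.0000: term = 19.103313
  t = 4.5000: term = 23.491531
  t = 5.0000: term = 28.245815
  t = 5.5000: term = 33.344789
  t = 6.0000: term = 38.767809
  t = 6.5000: term = 44.494944
  t = 7.0000: term = 50.506955
  t = 7.5000: term = 56.785278
  t = 8.0000: term = 63.312000
  t = 8.5000: term = 70.069847
  t = 9.0000: term = 77.042163
  t = 9.5000: term = 84.212891
  t = 10.0000: term = 7416.891153
Convexity = (1/P) * sum = 8052.718490 / 93.233027 = 86.371952

Answer: Convexity = 86.3720


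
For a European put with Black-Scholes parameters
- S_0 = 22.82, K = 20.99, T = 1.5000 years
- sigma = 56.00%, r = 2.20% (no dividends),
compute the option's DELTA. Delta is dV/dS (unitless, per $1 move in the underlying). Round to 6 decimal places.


Answer: Delta = -0.304003

Derivation:
d1 = 0.5129220012; d2 = -0.1729351268
phi(d1) = 0.3497687620; exp(-qT) = 1.0000000000; exp(-rT) = 0.9675385596
N(-d1) = 0.3040029414
Delta = -exp(-qT) * N(-d1) = -1.0000000000 * 0.3040029414 = -0.304003


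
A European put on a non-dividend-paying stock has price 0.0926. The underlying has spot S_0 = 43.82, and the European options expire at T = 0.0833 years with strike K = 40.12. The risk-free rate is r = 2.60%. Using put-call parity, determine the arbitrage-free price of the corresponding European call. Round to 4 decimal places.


Put-call parity: C - P = S_0 * exp(-qT) - K * exp(-rT).
S_0 * exp(-qT) = 43.8200 * 1.00000000 = 43.82000000
K * exp(-rT) = 40.1200 * 0.99783654 = 40.03320213
C = P + S*exp(-qT) - K*exp(-rT)
C = 0.0926 + 43.82000000 - 40.03320213 = 3.8794

Answer: Call price = 3.8794


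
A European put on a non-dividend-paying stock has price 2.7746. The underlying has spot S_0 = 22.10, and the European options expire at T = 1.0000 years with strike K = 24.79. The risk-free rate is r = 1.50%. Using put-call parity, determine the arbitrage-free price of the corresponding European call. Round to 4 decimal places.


Put-call parity: C - P = S_0 * exp(-qT) - K * exp(-rT).
S_0 * exp(-qT) = 22.1000 * 1.00000000 = 22.10000000
K * exp(-rT) = 24.7900 * 0.98511194 = 24.42092498
C = P + S*exp(-qT) - K*exp(-rT)
C = 2.7746 + 22.10000000 - 24.42092498 = 0.4537

Answer: Call price = 0.4537


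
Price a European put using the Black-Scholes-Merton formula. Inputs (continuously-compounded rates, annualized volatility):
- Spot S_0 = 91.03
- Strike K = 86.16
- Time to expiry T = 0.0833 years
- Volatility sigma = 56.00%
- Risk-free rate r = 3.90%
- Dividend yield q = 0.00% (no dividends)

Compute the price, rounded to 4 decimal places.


Answer: Price = 3.4875

Derivation:
d1 = (ln(S/K) + (r - q + 0.5*sigma^2) * T) / (sigma * sqrt(T)) = 0.44110071
d2 = d1 - sigma * sqrt(T) = 0.27947497
exp(-rT) = 0.99675657; exp(-qT) = 1.00000000
P = K * exp(-rT) * N(-d2) - S_0 * exp(-qT) * N(-d1)
N(-d1) = 0.32957004; N(-d2) = 0.38994017
P = 86.1600 * 0.99675657 * 0.38994017 - 91.0300 * 1.00000000 * 0.32957004 = 3.4875


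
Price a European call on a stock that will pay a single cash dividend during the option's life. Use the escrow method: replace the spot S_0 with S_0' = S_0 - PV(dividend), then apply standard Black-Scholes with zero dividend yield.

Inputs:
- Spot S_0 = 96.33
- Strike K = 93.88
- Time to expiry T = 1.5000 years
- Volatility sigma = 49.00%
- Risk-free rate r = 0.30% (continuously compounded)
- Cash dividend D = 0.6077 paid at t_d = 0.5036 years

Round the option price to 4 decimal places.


PV(D) = D * exp(-r * t_d) = 0.6077 * 0.99849034 = 0.60678258
S_0' = S_0 - PV(D) = 96.3300 - 0.60678258 = 95.72321742
d1 = (ln(S_0'/K) + (r + sigma^2/2)*T) / (sigma*sqrt(T)) = 0.33996002
d2 = d1 - sigma*sqrt(T) = -0.26016496
exp(-rT) = 0.99551011
N(d1) = 0.63305668; N(d2) = 0.39736826
C = S_0' * N(d1) - K * exp(-rT) * N(d2) = 95.72321742 * 0.63305668 - 93.8800 * 0.99551011 * 0.39736826 = 23.4608

Answer: Price = 23.4608


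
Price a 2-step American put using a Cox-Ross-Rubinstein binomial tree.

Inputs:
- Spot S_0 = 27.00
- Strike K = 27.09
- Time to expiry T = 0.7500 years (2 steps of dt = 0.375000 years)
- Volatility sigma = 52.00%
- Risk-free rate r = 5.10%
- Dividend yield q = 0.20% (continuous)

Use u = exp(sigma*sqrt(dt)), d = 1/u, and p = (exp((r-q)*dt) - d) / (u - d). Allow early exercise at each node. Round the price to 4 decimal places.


Answer: Price = V(0,0) = 4.0453

Derivation:
dt = T/N = 0.375000
u = exp(sigma*sqrt(dt)) = 1.374972; d = 1/u = 0.727287
p = (exp((r-q)*dt) - d) / (u - d) = 0.449690
Discount per step: exp(-r*dt) = 0.981057
Stock lattice S(k, i) with i counting down-moves:
  k=0: S(0,0) = 27.0000
  k=1: S(1,0) = 37.1243; S(1,1) = 19.6368
  k=2: S(2,0) = 51.0448; S(2,1) = 27.0000; S(2,2) = 14.2816
Terminal payoffs V(N, i) = max(K - S_T, 0):
  V(2,0) = 0.000000; V(2,1) = 0.090000; V(2,2) = 12.808435
Backward induction: V(k, i) = exp(-r*dt) * [p * V(k+1, i) + (1-p) * V(k+1, i+1)]; then take max(V_cont, immediate exercise) for American.
  V(1,0) = exp(-r*dt) * [p*0.000000 + (1-p)*0.090000] = 0.048590; exercise = 0.000000; V(1,0) = max -> 0.048590
  V(1,1) = exp(-r*dt) * [p*0.090000 + (1-p)*12.808435] = 6.954791; exercise = 7.453242; V(1,1) = max -> 7.453242
  V(0,0) = exp(-r*dt) * [p*0.048590 + (1-p)*7.453242] = 4.045332; exercise = 0.090000; V(0,0) = max -> 4.045332


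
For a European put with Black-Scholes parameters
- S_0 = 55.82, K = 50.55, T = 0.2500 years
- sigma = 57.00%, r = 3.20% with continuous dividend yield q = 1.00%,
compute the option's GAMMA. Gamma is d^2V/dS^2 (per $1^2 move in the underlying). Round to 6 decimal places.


d1 = 0.5097606408; d2 = 0.2247606408
phi(d1) = 0.3503346324; exp(-qT) = 0.9975031224; exp(-rT) = 0.9920319148
Gamma = exp(-qT) * phi(d1) / (S * sigma * sqrt(T)) = 0.9975031224 * 0.3503346324 / (55.8200 * 0.5700 * 0.5000000000) = 0.021967

Answer: Gamma = 0.021967


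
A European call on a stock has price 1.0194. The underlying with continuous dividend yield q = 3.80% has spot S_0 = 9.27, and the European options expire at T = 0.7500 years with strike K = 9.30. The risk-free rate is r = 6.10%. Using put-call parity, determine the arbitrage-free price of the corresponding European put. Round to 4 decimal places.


Put-call parity: C - P = S_0 * exp(-qT) - K * exp(-rT).
S_0 * exp(-qT) = 9.2700 * 0.97190229 = 9.00953427
K * exp(-rT) = 9.3000 * 0.95528075 = 8.88411100
P = C - S*exp(-qT) + K*exp(-rT)
P = 1.0194 - 9.00953427 + 8.88411100 = 0.8940

Answer: Put price = 0.8940


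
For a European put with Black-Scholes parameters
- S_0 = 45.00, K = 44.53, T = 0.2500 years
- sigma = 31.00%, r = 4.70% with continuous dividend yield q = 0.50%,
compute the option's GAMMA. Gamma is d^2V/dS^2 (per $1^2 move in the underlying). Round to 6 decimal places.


Answer: Gamma = 0.055844

Derivation:
d1 = 0.2129798093; d2 = 0.0579798093
phi(d1) = 0.3899960248; exp(-qT) = 0.9987507809; exp(-rT) = 0.9883187617
Gamma = exp(-qT) * phi(d1) / (S * sigma * sqrt(T)) = 0.9987507809 * 0.3899960248 / (45.0000 * 0.3100 * 0.5000000000) = 0.055844


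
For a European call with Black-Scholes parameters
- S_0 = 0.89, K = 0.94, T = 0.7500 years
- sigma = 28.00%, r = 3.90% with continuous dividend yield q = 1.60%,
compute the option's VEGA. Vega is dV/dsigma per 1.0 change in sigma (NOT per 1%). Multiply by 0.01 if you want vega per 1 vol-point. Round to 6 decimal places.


d1 = -0.0330261367; d2 = -0.2755132497
phi(d1) = 0.3987247714; exp(-qT) = 0.9880717129; exp(-rT) = 0.9711736407
Vega = S * exp(-qT) * phi(d1) * sqrt(T) = 0.8900 * 0.9880717129 * 0.3987247714 * 0.8660254038 = 0.303656

Answer: Vega = 0.303656


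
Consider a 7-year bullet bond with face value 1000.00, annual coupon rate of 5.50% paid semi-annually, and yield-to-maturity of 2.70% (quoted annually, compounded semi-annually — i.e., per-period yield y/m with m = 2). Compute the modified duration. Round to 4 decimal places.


Answer: Modified duration = 5.9254

Derivation:
Coupon per period c = face * coupon_rate / m = 27.500000
Periods per year m = 2; per-period yield y/m = 0.013500
Number of cashflows N = 14
Cashflows (t years, CF_t, discount factor 1/(1+y/m)^(m*t), PV):
  t = 0.5000: CF_t = 27.500000, DF = 0.986680, PV = 27.133695
  t = 1.0000: CF_t = 27.500000, DF = 0.973537, PV = 26.772269
  t = 1.5000: CF_t = 27.500000, DF = 0.960569, PV = 26.415658
  t = 2.0000: CF_t = 27.500000, DF = 0.947774, PV = 26.063797
  t = 2.5000: CF_t = 27.500000, DF = 0.935150, PV = 25.716622
  t = 3.0000: CF_t = 27.500000, DF = 0.922694, PV = 25.374072
  t = 3.5000: CF_t = 27.500000, DF = 0.910403, PV = 25.036085
  t = 4.0000: CF_t = 27.500000, DF = 0.898276, PV = 24.702600
  t = 4.5000: CF_t = 27.500000, DF = 0.886311, PV = 24.373557
  t = 5.0000: CF_t = 27.500000, DF = 0.874505, PV = 24.048897
  t = 5.5000: CF_t = 27.500000, DF = 0.862857, PV = 23.728561
  t = 6.0000: CF_t = 27.500000, DF = 0.851363, PV = 23.412493
  t = 6.5000: CF_t = 27.500000, DF = 0.840023, PV = 23.100634
  t = 7.0000: CF_t = 1027.500000, DF = 0.828834, PV = 851.626738
Price P = sum_t PV_t = 1177.505681
First compute Macaulay numerator sum_t t * PV_t:
  t * PV_t at t = 0.5000: 13.566848
  t * PV_t at t = 1.0000: 26.772269
  t * PV_t at t = 1.5000: 39.623487
  t * PV_t at t = 2.0000: 52.127594
  t * PV_t at t = 2.5000: 64.291556
  t * PV_t at t = 3.0000: 76.122217
  t * PV_t at t = 3.5000: 87.626299
  t * PV_t at t = 4.0000: 98.810401
  t * PV_t at t = 4.5000: 109.681007
  t * PV_t at t = 5.0000: 120.244485
  t * PV_t at t = 5.5000: 130.507088
  t * PV_t at t = 6.0000: 140.474957
  t * PV_t at t = 6.5000: 150.154123
  t * PV_t at t = 7.0000: 5961.387164
Macaulay duration D = 7071.389496 / 1177.505681 = 6.005397
Modified duration = D / (1 + y/m) = 6.005397 / (1 + 0.013500) = 5.925404


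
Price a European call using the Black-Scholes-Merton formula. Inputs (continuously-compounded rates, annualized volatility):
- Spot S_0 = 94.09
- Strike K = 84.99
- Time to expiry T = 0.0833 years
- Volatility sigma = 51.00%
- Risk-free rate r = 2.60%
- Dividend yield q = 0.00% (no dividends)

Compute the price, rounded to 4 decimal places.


Answer: Price = 11.1414

Derivation:
d1 = (ln(S/K) + (r - q + 0.5*sigma^2) * T) / (sigma * sqrt(T)) = 0.77935551
d2 = d1 - sigma * sqrt(T) = 0.63216064
exp(-rT) = 0.99783654; exp(-qT) = 1.00000000
C = S_0 * exp(-qT) * N(d1) - K * exp(-rT) * N(d2)
N(d1) = 0.78211484; N(d2) = 0.73635904
C = 94.0900 * 1.00000000 * 0.78211484 - 84.9900 * 0.99783654 * 0.73635904 = 11.1414


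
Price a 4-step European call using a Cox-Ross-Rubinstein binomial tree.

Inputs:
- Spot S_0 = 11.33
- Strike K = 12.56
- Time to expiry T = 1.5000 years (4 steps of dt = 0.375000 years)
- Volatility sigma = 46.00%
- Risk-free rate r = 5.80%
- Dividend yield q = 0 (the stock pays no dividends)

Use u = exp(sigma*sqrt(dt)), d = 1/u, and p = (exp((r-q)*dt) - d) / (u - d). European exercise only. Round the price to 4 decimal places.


Answer: Price = V(0,0) = 2.4616

Derivation:
dt = T/N = 0.375000
u = exp(sigma*sqrt(dt)) = 1.325370; d = 1/u = 0.754507
p = (exp((r-q)*dt) - d) / (u - d) = 0.468557
Discount per step: exp(-r*dt) = 0.978485
Stock lattice S(k, i) with i counting down-moves:
  k=0: S(0,0) = 11.3300
  k=1: S(1,0) = 15.0164; S(1,1) = 8.5486
  k=2: S(2,0) = 19.9023; S(2,1) = 11.3300; S(2,2) = 6.4499
  k=3: S(3,0) = 26.3779; S(3,1) = 15.0164; S(3,2) = 8.5486; S(3,3) = 4.8665
  k=4: S(4,0) = 34.9605; S(4,1) = 19.9023; S(4,2) = 11.3300; S(4,3) = 6.4499; S(4,4) = 3.6718
Terminal payoffs V(N, i) = max(S_T - K, 0):
  V(4,0) = 22.400518; V(4,1) = 7.342328; V(4,2) = 0.000000; V(4,3) = 0.000000; V(4,4) = 0.000000
Backward induction: V(k, i) = exp(-r*dt) * [p * V(k+1, i) + (1-p) * V(k+1, i+1)].
  V(3,0) = exp(-r*dt) * [p*22.400518 + (1-p)*7.342328] = 14.088170
  V(3,1) = exp(-r*dt) * [p*7.342328 + (1-p)*0.000000] = 3.366279
  V(3,2) = exp(-r*dt) * [p*0.000000 + (1-p)*0.000000] = 0.000000
  V(3,3) = exp(-r*dt) * [p*0.000000 + (1-p)*0.000000] = 0.000000
  V(2,0) = exp(-r*dt) * [p*14.088170 + (1-p)*3.366279] = 8.209579
  V(2,1) = exp(-r*dt) * [p*3.366279 + (1-p)*0.000000] = 1.543357
  V(2,2) = exp(-r*dt) * [p*0.000000 + (1-p)*0.000000] = 0.000000
  V(1,0) = exp(-r*dt) * [p*8.209579 + (1-p)*1.543357] = 4.566452
  V(1,1) = exp(-r*dt) * [p*1.543357 + (1-p)*0.000000] = 0.707592
  V(0,0) = exp(-r*dt) * [p*4.566452 + (1-p)*0.707592] = 2.461561


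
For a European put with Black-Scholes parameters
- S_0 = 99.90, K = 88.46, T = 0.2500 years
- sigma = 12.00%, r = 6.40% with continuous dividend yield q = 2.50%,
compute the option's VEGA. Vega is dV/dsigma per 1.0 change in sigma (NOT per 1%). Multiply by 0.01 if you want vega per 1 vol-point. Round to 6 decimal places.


d1 = 2.2194868869; d2 = 2.1594868869
phi(d1) = 0.0339794430; exp(-qT) = 0.9937694906; exp(-rT) = 0.9841273201
Vega = S * exp(-qT) * phi(d1) * sqrt(T) = 99.9000 * 0.9937694906 * 0.0339794430 * 0.5000000000 = 1.686698

Answer: Vega = 1.686698


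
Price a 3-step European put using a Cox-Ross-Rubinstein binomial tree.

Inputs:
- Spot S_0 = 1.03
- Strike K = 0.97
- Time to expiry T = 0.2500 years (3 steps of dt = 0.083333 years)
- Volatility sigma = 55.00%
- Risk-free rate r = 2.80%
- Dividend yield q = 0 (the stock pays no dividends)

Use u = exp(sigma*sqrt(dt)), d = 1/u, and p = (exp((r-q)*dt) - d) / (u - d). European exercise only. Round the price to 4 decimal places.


dt = T/N = 0.083333
u = exp(sigma*sqrt(dt)) = 1.172070; d = 1/u = 0.853191
p = (exp((r-q)*dt) - d) / (u - d) = 0.467716
Discount per step: exp(-r*dt) = 0.997669
Stock lattice S(k, i) with i counting down-moves:
  k=0: S(0,0) = 1.0300
  k=1: S(1,0) = 1.2072; S(1,1) = 0.8788
  k=2: S(2,0) = 1.4150; S(2,1) = 1.0300; S(2,2) = 0.7498
  k=3: S(3,0) = 1.6584; S(3,1) = 1.2072; S(3,2) = 0.8788; S(3,3) = 0.6397
Terminal payoffs V(N, i) = max(K - S_T, 0):
  V(3,0) = 0.000000; V(3,1) = 0.000000; V(3,2) = 0.091213; V(3,3) = 0.330299
Backward induction: V(k, i) = exp(-r*dt) * [p * V(k+1, i) + (1-p) * V(k+1, i+1)].
  V(2,0) = exp(-r*dt) * [p*0.000000 + (1-p)*0.000000] = 0.000000
  V(2,1) = exp(-r*dt) * [p*0.000000 + (1-p)*0.091213] = 0.048438
  V(2,2) = exp(-r*dt) * [p*0.091213 + (1-p)*0.330299] = 0.217966
  V(1,0) = exp(-r*dt) * [p*0.000000 + (1-p)*0.048438] = 0.025723
  V(1,1) = exp(-r*dt) * [p*0.048438 + (1-p)*0.217966] = 0.138352
  V(0,0) = exp(-r*dt) * [p*0.025723 + (1-p)*0.138352] = 0.085474

Answer: Price = V(0,0) = 0.0855


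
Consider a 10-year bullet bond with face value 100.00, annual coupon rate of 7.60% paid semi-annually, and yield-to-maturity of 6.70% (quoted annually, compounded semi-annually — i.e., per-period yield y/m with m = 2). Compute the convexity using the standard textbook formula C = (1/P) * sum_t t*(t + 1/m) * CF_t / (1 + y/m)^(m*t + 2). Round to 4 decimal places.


Coupon per period c = face * coupon_rate / m = 3.800000
Periods per year m = 2; per-period yield y/m = 0.033500
Number of cashflows N = 20
Cashflows (t years, CF_t, discount factor 1/(1+y/m)^(m*t), PV):
  t = 0.5000: CF_t = 3.800000, DF = 0.967586, PV = 3.676826
  t = 1.0000: CF_t = 3.800000, DF = 0.936222, PV = 3.557645
  t = 1.5000: CF_t = 3.800000, DF = 0.905876, PV = 3.442327
  t = 2.0000: CF_t = 3.800000, DF = 0.876512, PV = 3.330747
  t = 2.5000: CF_t = 3.800000, DF = 0.848101, PV = 3.222784
  t = 3.0000: CF_t = 3.800000, DF = 0.820611, PV = 3.118320
  t = 3.5000: CF_t = 3.800000, DF = 0.794011, PV = 3.017243
  t = 4.0000: CF_t = 3.800000, DF = 0.768274, PV = 2.919441
  t = 4.5000: CF_t = 3.800000, DF = 0.743371, PV = 2.824810
  t = 5.0000: CF_t = 3.800000, DF = 0.719275, PV = 2.733246
  t = 5.5000: CF_t = 3.800000, DF = 0.695961, PV = 2.644651
  t = 6.0000: CF_t = 3.800000, DF = 0.673402, PV = 2.558927
  t = 6.5000: CF_t = 3.800000, DF = 0.651574, PV = 2.475981
  t = 7.0000: CF_t = 3.800000, DF = 0.630454, PV = 2.395724
  t = 7.5000: CF_t = 3.800000, DF = 0.610018, PV = 2.318069
  t = 8.0000: CF_t = 3.800000, DF = 0.590245, PV = 2.242931
  t = 8.5000: CF_t = 3.800000, DF = 0.571113, PV = 2.170228
  t = 9.0000: CF_t = 3.800000, DF = 0.552601, PV = 2.099882
  t = 9.5000: CF_t = 3.800000, DF = 0.534689, PV = 2.031816
  t = 10.0000: CF_t = 103.800000, DF = 0.517357, PV = 53.701663
Price P = sum_t PV_t = 106.483263
Convexity numerator sum_t t*(t + 1/m) * CF_t / (1+y/m)^(m*t + 2):
  t = 0.5000: term = 1.721164
  t = 1.0000: term = 4.996121
  t = 1.5000: term = 9.668352
  t = 2.0000: term = 15.591601
  t = 2.5000: term = 22.629319
  t = 3.0000: term = 30.654134
  t = 3.5000: term = 39.547342
  t = 4.0000: term = 49.198435
  t = 4.5000: term = 59.504639
  t = 5.0000: term = 70.370481
  t = 5.5000: term = 81.707380
  t = 6.0000: term = 93.433253
  t = 6.5000: term = 105.472145
  t = 7.0000: term = 117.753874
  t = 7.5000: term = 130.213697
  t = 8.0000: term = 142.791992
  t = 8.5000: term = 155.433953
  t = 9.0000: term = 168.089309
  t = 9.5000: term = 180.712045
  t = 10.0000: term = 5279.053598
Convexity = (1/P) * sum = 6758.542836 / 106.483263 = 63.470471

Answer: Convexity = 63.4705


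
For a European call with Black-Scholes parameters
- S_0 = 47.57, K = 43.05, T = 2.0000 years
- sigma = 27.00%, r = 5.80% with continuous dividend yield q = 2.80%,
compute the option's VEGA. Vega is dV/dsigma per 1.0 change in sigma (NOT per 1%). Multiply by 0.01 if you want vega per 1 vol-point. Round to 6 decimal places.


Answer: Vega = 21.074763

Derivation:
d1 = 0.6095262538; d2 = 0.2276885919
phi(d1) = 0.3313103730; exp(-qT) = 0.9455391359; exp(-rT) = 0.8904752233
Vega = S * exp(-qT) * phi(d1) * sqrt(T) = 47.5700 * 0.9455391359 * 0.3313103730 * 1.4142135624 = 21.074763


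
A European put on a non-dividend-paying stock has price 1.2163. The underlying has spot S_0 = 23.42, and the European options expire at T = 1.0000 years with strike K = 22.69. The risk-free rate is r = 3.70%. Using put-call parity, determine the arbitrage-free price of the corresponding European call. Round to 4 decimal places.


Put-call parity: C - P = S_0 * exp(-qT) - K * exp(-rT).
S_0 * exp(-qT) = 23.4200 * 1.00000000 = 23.42000000
K * exp(-rT) = 22.6900 * 0.96367614 = 21.86581151
C = P + S*exp(-qT) - K*exp(-rT)
C = 1.2163 + 23.42000000 - 21.86581151 = 2.7705

Answer: Call price = 2.7705


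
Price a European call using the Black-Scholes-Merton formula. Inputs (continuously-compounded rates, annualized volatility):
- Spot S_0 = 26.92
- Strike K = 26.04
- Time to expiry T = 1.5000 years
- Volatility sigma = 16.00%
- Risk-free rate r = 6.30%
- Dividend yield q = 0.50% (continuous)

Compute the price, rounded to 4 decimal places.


Answer: Price = 3.8382

Derivation:
d1 = (ln(S/K) + (r - q + 0.5*sigma^2) * T) / (sigma * sqrt(T)) = 0.71155476
d2 = d1 - sigma * sqrt(T) = 0.51559558
exp(-rT) = 0.90982773; exp(-qT) = 0.99252805
C = S_0 * exp(-qT) * N(d1) - K * exp(-rT) * N(d2)
N(d1) = 0.76162974; N(d2) = 0.69693155
C = 26.9200 * 0.99252805 * 0.76162974 - 26.0400 * 0.90982773 * 0.69693155 = 3.8382


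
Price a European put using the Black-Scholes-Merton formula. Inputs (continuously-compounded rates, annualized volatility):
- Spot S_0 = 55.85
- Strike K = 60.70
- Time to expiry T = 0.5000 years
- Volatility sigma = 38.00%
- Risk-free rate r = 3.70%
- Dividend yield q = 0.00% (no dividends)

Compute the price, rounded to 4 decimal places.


d1 = (ln(S/K) + (r - q + 0.5*sigma^2) * T) / (sigma * sqrt(T)) = -0.10671422
d2 = d1 - sigma * sqrt(T) = -0.37541480
exp(-rT) = 0.98167007; exp(-qT) = 1.00000000
P = K * exp(-rT) * N(-d2) - S_0 * exp(-qT) * N(-d1)
N(-d1) = 0.54249215; N(-d2) = 0.64632400
P = 60.7000 * 0.98167007 * 0.64632400 - 55.8500 * 1.00000000 * 0.54249215 = 8.2146

Answer: Price = 8.2146


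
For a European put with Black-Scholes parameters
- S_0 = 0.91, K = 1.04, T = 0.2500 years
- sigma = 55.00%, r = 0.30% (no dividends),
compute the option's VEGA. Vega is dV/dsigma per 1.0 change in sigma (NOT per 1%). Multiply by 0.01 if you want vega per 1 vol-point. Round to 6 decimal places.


Answer: Vega = 0.171011

Derivation:
d1 = -0.3453414277; d2 = -0.6203414277
phi(d1) = 0.3758485971; exp(-qT) = 1.0000000000; exp(-rT) = 0.9992502812
Vega = S * exp(-qT) * phi(d1) * sqrt(T) = 0.9100 * 1.0000000000 * 0.3758485971 * 0.5000000000 = 0.171011


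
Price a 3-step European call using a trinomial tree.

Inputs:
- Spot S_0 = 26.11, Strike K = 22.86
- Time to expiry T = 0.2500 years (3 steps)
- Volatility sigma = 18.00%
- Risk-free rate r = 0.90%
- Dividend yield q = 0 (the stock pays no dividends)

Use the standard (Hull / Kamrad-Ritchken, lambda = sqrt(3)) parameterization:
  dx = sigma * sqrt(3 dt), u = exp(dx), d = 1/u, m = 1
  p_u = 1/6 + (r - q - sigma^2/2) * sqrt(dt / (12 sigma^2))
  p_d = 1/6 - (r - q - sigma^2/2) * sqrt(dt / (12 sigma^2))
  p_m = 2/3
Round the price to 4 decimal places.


dt = T/N = 0.083333; dx = sigma*sqrt(3*dt) = 0.090000
u = exp(dx) = 1.094174; d = 1/u = 0.913931
p_u = 0.163333, p_m = 0.666667, p_d = 0.170000
Discount per step: exp(-r*dt) = 0.999250
Stock lattice S(k, j) with j the centered position index:
  k=0: S(0,+0) = 26.1100
  k=1: S(1,-1) = 23.8627; S(1,+0) = 26.1100; S(1,+1) = 28.5689
  k=2: S(2,-2) = 21.8089; S(2,-1) = 23.8627; S(2,+0) = 26.1100; S(2,+1) = 28.5689; S(2,+2) = 31.2593
  k=3: S(3,-3) = 19.9318; S(3,-2) = 21.8089; S(3,-1) = 23.8627; S(3,+0) = 26.1100; S(3,+1) = 28.5689; S(3,+2) = 31.2593; S(3,+3) = 34.2032
Terminal payoffs V(N, j) = max(S_T - K, 0):
  V(3,-3) = 0.000000; V(3,-2) = 0.000000; V(3,-1) = 1.002743; V(3,+0) = 3.250000; V(3,+1) = 5.708891; V(3,+2) = 8.399345; V(3,+3) = 11.343172
Backward induction: V(k, j) = exp(-r*dt) * [p_u * V(k+1, j+1) + p_m * V(k+1, j) + p_d * V(k+1, j-1)]
  V(2,-2) = exp(-r*dt) * [p_u*1.002743 + p_m*0.000000 + p_d*0.000000] = 0.163659
  V(2,-1) = exp(-r*dt) * [p_u*3.250000 + p_m*1.002743 + p_d*0.000000] = 1.198430
  V(2,+0) = exp(-r*dt) * [p_u*5.708891 + p_m*3.250000 + p_d*1.002743] = 3.267134
  V(2,+1) = exp(-r*dt) * [p_u*8.399345 + p_m*5.708891 + p_d*3.250000] = 5.726024
  V(2,+2) = exp(-r*dt) * [p_u*11.343172 + p_m*8.399345 + p_d*5.708891] = 8.416478
  V(1,-1) = exp(-r*dt) * [p_u*3.267134 + p_m*1.198430 + p_d*0.163659] = 1.359387
  V(1,+0) = exp(-r*dt) * [p_u*5.726024 + p_m*3.267134 + p_d*1.198430] = 3.314586
  V(1,+1) = exp(-r*dt) * [p_u*8.416478 + p_m*5.726024 + p_d*3.267134] = 5.743145
  V(0,+0) = exp(-r*dt) * [p_u*5.743145 + p_m*3.314586 + p_d*1.359387] = 3.376334

Answer: Price = V(0,0) = 3.3763


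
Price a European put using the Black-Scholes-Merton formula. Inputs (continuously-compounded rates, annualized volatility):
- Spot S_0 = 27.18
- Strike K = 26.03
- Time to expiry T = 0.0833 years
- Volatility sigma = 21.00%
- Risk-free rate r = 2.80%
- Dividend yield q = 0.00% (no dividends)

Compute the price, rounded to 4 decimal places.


Answer: Price = 0.2105

Derivation:
d1 = (ln(S/K) + (r - q + 0.5*sigma^2) * T) / (sigma * sqrt(T)) = 0.78206775
d2 = d1 - sigma * sqrt(T) = 0.72145810
exp(-rT) = 0.99767032; exp(-qT) = 1.00000000
P = K * exp(-rT) * N(-d2) - S_0 * exp(-qT) * N(-d1)
N(-d1) = 0.21708738; N(-d2) = 0.23531386
P = 26.0300 * 0.99767032 * 0.23531386 - 27.1800 * 1.00000000 * 0.21708738 = 0.2105


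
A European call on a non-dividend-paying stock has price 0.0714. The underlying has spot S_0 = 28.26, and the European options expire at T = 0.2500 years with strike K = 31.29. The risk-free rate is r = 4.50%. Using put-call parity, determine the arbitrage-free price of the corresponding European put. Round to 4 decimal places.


Answer: Put price = 2.7514

Derivation:
Put-call parity: C - P = S_0 * exp(-qT) - K * exp(-rT).
S_0 * exp(-qT) = 28.2600 * 1.00000000 = 28.26000000
K * exp(-rT) = 31.2900 * 0.98881304 = 30.93996017
P = C - S*exp(-qT) + K*exp(-rT)
P = 0.0714 - 28.26000000 + 30.93996017 = 2.7514


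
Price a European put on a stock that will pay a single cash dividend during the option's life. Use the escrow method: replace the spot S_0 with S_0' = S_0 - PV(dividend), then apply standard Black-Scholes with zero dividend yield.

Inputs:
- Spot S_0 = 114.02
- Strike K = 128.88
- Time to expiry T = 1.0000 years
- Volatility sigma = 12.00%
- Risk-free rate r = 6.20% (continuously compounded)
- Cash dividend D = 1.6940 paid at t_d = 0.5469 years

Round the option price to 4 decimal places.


PV(D) = D * exp(-r * t_d) = 1.6940 * 0.96666063 = 1.63752310
S_0' = S_0 - PV(D) = 114.0200 - 1.63752310 = 112.38247690
d1 = (ln(S_0'/K) + (r + sigma^2/2)*T) / (sigma*sqrt(T)) = -0.56478094
d2 = d1 - sigma*sqrt(T) = -0.68478094
exp(-rT) = 0.93988289
N(-d1) = 0.71388861; N(-d2) = 0.75325892
P = K * exp(-rT) * N(-d2) - S_0' * N(-d1) = 128.8800 * 0.93988289 * 0.75325892 - 112.38247690 * 0.71388861 = 11.0153

Answer: Price = 11.0153


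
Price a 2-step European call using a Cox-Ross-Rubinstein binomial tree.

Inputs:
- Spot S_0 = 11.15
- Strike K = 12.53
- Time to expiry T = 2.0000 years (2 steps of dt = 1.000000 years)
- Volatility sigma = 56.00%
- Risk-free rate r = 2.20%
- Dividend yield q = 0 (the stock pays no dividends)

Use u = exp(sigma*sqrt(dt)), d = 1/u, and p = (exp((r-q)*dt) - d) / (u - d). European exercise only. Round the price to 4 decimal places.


dt = T/N = 1.000000
u = exp(sigma*sqrt(dt)) = 1.750673; d = 1/u = 0.571209
p = (exp((r-q)*dt) - d) / (u - d) = 0.382407
Discount per step: exp(-r*dt) = 0.978240
Stock lattice S(k, i) with i counting down-moves:
  k=0: S(0,0) = 11.1500
  k=1: S(1,0) = 19.5200; S(1,1) = 6.3690
  k=2: S(2,0) = 34.1731; S(2,1) = 11.1500; S(2,2) = 3.6380
Terminal payoffs V(N, i) = max(S_T - K, 0):
  V(2,0) = 21.643124; V(2,1) = 0.000000; V(2,2) = 0.000000
Backward induction: V(k, i) = exp(-r*dt) * [p * V(k+1, i) + (1-p) * V(k+1, i+1)].
  V(1,0) = exp(-r*dt) * [p*21.643124 + (1-p)*0.000000] = 8.096382
  V(1,1) = exp(-r*dt) * [p*0.000000 + (1-p)*0.000000] = 0.000000
  V(0,0) = exp(-r*dt) * [p*8.096382 + (1-p)*0.000000] = 3.028740

Answer: Price = V(0,0) = 3.0287


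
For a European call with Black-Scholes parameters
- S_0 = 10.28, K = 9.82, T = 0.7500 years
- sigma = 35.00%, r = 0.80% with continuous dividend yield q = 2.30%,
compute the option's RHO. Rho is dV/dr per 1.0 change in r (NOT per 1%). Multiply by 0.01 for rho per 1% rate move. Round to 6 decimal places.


d1 = 0.2654710567; d2 = -0.0376378347
phi(d1) = 0.3851293704; exp(-qT) = 0.9828979294; exp(-rT) = 0.9940179641
N(d2) = 0.4849882208
Rho = K*T*exp(-rT)*N(d2) = 9.8200 * 0.7500 * 0.9940179641 * 0.4849882208 = 3.550571

Answer: Rho = 3.550571


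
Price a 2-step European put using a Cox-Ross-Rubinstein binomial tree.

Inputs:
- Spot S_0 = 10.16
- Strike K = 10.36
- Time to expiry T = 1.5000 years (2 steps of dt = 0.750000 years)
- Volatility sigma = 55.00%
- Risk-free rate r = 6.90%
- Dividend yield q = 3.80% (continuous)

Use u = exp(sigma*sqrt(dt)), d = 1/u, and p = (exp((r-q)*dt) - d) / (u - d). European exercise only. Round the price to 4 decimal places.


Answer: Price = V(0,0) = 2.1300

Derivation:
dt = T/N = 0.750000
u = exp(sigma*sqrt(dt)) = 1.610128; d = 1/u = 0.621068
p = (exp((r-q)*dt) - d) / (u - d) = 0.406905
Discount per step: exp(-r*dt) = 0.949566
Stock lattice S(k, i) with i counting down-moves:
  k=0: S(0,0) = 10.1600
  k=1: S(1,0) = 16.3589; S(1,1) = 6.3101
  k=2: S(2,0) = 26.3399; S(2,1) = 10.1600; S(2,2) = 3.9190
Terminal payoffs V(N, i) = max(K - S_T, 0):
  V(2,0) = 0.000000; V(2,1) = 0.200000; V(2,2) = 6.441024
Backward induction: V(k, i) = exp(-r*dt) * [p * V(k+1, i) + (1-p) * V(k+1, i+1)].
  V(1,0) = exp(-r*dt) * [p*0.000000 + (1-p)*0.200000] = 0.112637
  V(1,1) = exp(-r*dt) * [p*0.200000 + (1-p)*6.441024] = 3.704749
  V(0,0) = exp(-r*dt) * [p*0.112637 + (1-p)*3.704749] = 2.129971


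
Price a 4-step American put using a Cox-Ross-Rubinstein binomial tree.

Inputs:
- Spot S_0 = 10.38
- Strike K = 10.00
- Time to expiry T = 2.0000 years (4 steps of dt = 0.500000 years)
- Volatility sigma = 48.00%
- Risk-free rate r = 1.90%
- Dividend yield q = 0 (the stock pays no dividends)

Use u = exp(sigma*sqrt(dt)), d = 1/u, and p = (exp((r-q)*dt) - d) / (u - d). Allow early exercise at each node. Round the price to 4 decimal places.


Answer: Price = V(0,0) = 2.2374

Derivation:
dt = T/N = 0.500000
u = exp(sigma*sqrt(dt)) = 1.404121; d = 1/u = 0.712189
p = (exp((r-q)*dt) - d) / (u - d) = 0.429748
Discount per step: exp(-r*dt) = 0.990545
Stock lattice S(k, i) with i counting down-moves:
  k=0: S(0,0) = 10.3800
  k=1: S(1,0) = 14.5748; S(1,1) = 7.3925
  k=2: S(2,0) = 20.4647; S(2,1) = 10.3800; S(2,2) = 5.2649
  k=3: S(3,0) = 28.7350; S(3,1) = 14.5748; S(3,2) = 7.3925; S(3,3) = 3.7496
  k=4: S(4,0) = 40.3474; S(4,1) = 20.4647; S(4,2) = 10.3800; S(4,3) = 5.2649; S(4,4) = 2.6704
Terminal payoffs V(N, i) = max(K - S_T, 0):
  V(4,0) = 0.000000; V(4,1) = 0.000000; V(4,2) = 0.000000; V(4,3) = 4.735120; V(4,4) = 7.329580
Backward induction: V(k, i) = exp(-r*dt) * [p * V(k+1, i) + (1-p) * V(k+1, i+1)]; then take max(V_cont, immediate exercise) for American.
  V(3,0) = exp(-r*dt) * [p*0.000000 + (1-p)*0.000000] = 0.000000; exercise = 0.000000; V(3,0) = max -> 0.000000
  V(3,1) = exp(-r*dt) * [p*0.000000 + (1-p)*0.000000] = 0.000000; exercise = 0.000000; V(3,1) = max -> 0.000000
  V(3,2) = exp(-r*dt) * [p*0.000000 + (1-p)*4.735120] = 2.674683; exercise = 2.607473; V(3,2) = max -> 2.674683
  V(3,3) = exp(-r*dt) * [p*4.735120 + (1-p)*7.329580] = 6.155858; exercise = 6.250408; V(3,3) = max -> 6.250408
  V(2,0) = exp(-r*dt) * [p*0.000000 + (1-p)*0.000000] = 0.000000; exercise = 0.000000; V(2,0) = max -> 0.000000
  V(2,1) = exp(-r*dt) * [p*0.000000 + (1-p)*2.674683] = 1.510823; exercise = 0.000000; V(2,1) = max -> 1.510823
  V(2,2) = exp(-r*dt) * [p*2.674683 + (1-p)*6.250408] = 4.669180; exercise = 4.735120; V(2,2) = max -> 4.735120
  V(1,0) = exp(-r*dt) * [p*0.000000 + (1-p)*1.510823] = 0.853405; exercise = 0.000000; V(1,0) = max -> 0.853405
  V(1,1) = exp(-r*dt) * [p*1.510823 + (1-p)*4.735120] = 3.317817; exercise = 2.607473; V(1,1) = max -> 3.317817
  V(0,0) = exp(-r*dt) * [p*0.853405 + (1-p)*3.317817] = 2.237385; exercise = 0.000000; V(0,0) = max -> 2.237385


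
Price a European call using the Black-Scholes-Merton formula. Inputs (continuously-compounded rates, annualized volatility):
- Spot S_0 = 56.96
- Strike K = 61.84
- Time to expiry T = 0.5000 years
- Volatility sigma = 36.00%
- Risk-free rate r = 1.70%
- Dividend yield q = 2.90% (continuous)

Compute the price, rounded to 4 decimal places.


d1 = (ln(S/K) + (r - q + 0.5*sigma^2) * T) / (sigma * sqrt(T)) = -0.21920757
d2 = d1 - sigma * sqrt(T) = -0.47376601
exp(-rT) = 0.99153602; exp(-qT) = 0.98560462
C = S_0 * exp(-qT) * N(d1) - K * exp(-rT) * N(d2)
N(d1) = 0.41324418; N(d2) = 0.31783339
C = 56.9600 * 0.98560462 * 0.41324418 - 61.8400 * 0.99153602 * 0.31783339 = 3.7111

Answer: Price = 3.7111


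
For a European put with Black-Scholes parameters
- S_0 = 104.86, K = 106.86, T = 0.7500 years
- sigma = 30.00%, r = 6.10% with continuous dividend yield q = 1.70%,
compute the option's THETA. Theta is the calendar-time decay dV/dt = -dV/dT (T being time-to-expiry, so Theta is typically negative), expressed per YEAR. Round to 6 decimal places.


Answer: Theta = -4.483850

Derivation:
d1 = 0.1841999877; d2 = -0.0756076334
phi(d1) = 0.3922313829; exp(-qT) = 0.9873309369; exp(-rT) = 0.9552807525
Theta = -S*exp(-qT)*phi(d1)*sigma/(2*sqrt(T)) + r*K*exp(-rT)*N(-d2) - q*S*exp(-qT)*N(-d1)
N(-d1) = 0.4269282846; N(-d2) = 0.5301343684; sqrt(T) = 0.8660254038
Term 1 = -104.8600 * 0.9873309369 * 0.3922313829 * 0.3000 / (2 * 0.8660254038) = -7.0335659705
Term 2 = 0.0610 * 106.8600 * 0.9552807525 * 0.5301343684 = 3.3011251748
Term 3 = -0.0170 * 104.8600 * 0.9873309369 * 0.4269282846 = -0.7514090968
Theta = -7.0335659705 + (3.3011251748) + (-0.7514090968) = -4.483850
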